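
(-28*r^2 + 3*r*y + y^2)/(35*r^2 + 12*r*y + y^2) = (-4*r + y)/(5*r + y)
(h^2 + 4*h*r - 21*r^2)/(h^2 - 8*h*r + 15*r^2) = (-h - 7*r)/(-h + 5*r)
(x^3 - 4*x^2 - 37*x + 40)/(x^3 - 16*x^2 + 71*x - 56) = (x + 5)/(x - 7)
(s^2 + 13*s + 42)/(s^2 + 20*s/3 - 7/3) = 3*(s + 6)/(3*s - 1)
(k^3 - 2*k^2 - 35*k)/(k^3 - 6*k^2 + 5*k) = (k^2 - 2*k - 35)/(k^2 - 6*k + 5)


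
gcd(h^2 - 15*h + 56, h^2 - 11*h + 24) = h - 8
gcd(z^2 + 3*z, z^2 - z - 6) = 1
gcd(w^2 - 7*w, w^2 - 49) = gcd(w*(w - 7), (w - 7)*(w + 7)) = w - 7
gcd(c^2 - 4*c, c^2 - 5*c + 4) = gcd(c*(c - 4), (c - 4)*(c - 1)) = c - 4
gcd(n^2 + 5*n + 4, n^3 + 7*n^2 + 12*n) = n + 4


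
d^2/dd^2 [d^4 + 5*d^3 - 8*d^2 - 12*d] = 12*d^2 + 30*d - 16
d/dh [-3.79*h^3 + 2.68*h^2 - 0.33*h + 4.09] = -11.37*h^2 + 5.36*h - 0.33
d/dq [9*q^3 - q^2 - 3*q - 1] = 27*q^2 - 2*q - 3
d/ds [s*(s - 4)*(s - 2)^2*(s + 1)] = 5*s^4 - 28*s^3 + 36*s^2 + 8*s - 16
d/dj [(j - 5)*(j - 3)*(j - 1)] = 3*j^2 - 18*j + 23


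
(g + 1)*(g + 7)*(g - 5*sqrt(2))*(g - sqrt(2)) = g^4 - 6*sqrt(2)*g^3 + 8*g^3 - 48*sqrt(2)*g^2 + 17*g^2 - 42*sqrt(2)*g + 80*g + 70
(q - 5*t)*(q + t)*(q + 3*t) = q^3 - q^2*t - 17*q*t^2 - 15*t^3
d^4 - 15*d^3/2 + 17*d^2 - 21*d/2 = d*(d - 7/2)*(d - 3)*(d - 1)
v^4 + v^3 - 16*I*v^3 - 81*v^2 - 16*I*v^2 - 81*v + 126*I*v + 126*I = (v + 1)*(v - 7*I)*(v - 6*I)*(v - 3*I)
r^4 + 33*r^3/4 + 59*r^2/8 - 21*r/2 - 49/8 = (r - 1)*(r + 1/2)*(r + 7/4)*(r + 7)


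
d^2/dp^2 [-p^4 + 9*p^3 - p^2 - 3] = -12*p^2 + 54*p - 2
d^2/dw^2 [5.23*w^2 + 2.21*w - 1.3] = 10.4600000000000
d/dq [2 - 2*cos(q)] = 2*sin(q)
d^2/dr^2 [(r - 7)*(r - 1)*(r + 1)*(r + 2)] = 12*r^2 - 30*r - 30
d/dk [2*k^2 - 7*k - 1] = 4*k - 7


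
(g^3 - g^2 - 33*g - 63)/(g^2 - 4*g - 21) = g + 3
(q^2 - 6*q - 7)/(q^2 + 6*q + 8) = (q^2 - 6*q - 7)/(q^2 + 6*q + 8)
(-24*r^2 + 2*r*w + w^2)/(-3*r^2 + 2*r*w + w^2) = (-24*r^2 + 2*r*w + w^2)/(-3*r^2 + 2*r*w + w^2)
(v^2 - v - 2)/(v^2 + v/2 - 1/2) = 2*(v - 2)/(2*v - 1)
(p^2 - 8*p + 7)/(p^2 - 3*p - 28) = (p - 1)/(p + 4)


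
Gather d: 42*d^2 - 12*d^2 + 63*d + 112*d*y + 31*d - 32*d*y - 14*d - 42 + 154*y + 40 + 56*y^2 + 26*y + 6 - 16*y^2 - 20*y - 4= 30*d^2 + d*(80*y + 80) + 40*y^2 + 160*y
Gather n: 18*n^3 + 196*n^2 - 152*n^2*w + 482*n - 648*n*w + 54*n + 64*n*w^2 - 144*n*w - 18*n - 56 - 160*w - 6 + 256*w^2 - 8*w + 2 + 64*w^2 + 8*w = 18*n^3 + n^2*(196 - 152*w) + n*(64*w^2 - 792*w + 518) + 320*w^2 - 160*w - 60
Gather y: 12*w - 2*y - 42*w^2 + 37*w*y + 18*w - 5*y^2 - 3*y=-42*w^2 + 30*w - 5*y^2 + y*(37*w - 5)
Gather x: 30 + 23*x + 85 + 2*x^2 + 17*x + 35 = 2*x^2 + 40*x + 150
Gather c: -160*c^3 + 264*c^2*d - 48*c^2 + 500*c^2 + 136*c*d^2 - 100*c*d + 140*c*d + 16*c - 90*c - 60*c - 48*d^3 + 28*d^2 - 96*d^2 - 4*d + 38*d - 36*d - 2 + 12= -160*c^3 + c^2*(264*d + 452) + c*(136*d^2 + 40*d - 134) - 48*d^3 - 68*d^2 - 2*d + 10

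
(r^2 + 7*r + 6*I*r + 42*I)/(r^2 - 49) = (r + 6*I)/(r - 7)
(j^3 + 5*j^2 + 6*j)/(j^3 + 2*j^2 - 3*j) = (j + 2)/(j - 1)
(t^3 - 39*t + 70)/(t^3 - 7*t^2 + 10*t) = (t + 7)/t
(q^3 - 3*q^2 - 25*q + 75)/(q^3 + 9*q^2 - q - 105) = (q - 5)/(q + 7)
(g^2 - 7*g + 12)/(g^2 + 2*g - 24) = (g - 3)/(g + 6)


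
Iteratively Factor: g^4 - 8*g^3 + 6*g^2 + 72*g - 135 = (g - 5)*(g^3 - 3*g^2 - 9*g + 27) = (g - 5)*(g - 3)*(g^2 - 9) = (g - 5)*(g - 3)^2*(g + 3)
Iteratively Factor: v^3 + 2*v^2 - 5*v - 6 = (v - 2)*(v^2 + 4*v + 3) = (v - 2)*(v + 1)*(v + 3)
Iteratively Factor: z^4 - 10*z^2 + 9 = (z + 3)*(z^3 - 3*z^2 - z + 3) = (z - 1)*(z + 3)*(z^2 - 2*z - 3) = (z - 3)*(z - 1)*(z + 3)*(z + 1)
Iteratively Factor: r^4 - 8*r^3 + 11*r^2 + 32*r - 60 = (r - 2)*(r^3 - 6*r^2 - r + 30) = (r - 3)*(r - 2)*(r^2 - 3*r - 10) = (r - 3)*(r - 2)*(r + 2)*(r - 5)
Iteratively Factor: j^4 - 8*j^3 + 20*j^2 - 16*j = (j - 2)*(j^3 - 6*j^2 + 8*j) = j*(j - 2)*(j^2 - 6*j + 8) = j*(j - 2)^2*(j - 4)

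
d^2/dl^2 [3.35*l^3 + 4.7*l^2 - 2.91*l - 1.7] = 20.1*l + 9.4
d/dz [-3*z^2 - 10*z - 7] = -6*z - 10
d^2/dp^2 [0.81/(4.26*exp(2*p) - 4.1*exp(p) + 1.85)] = ((3.321 - 13.8024*exp(p))*(4.26*exp(2*p) - 4.1*exp(p) + 1.85) + 0.81*(8.52*exp(p) - 4.1)*(17.04*exp(p) - 8.2)*exp(p))*exp(p)/(4.26*exp(2*p) - 4.1*exp(p) + 1.85)^3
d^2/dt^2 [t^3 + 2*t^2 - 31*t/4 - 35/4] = 6*t + 4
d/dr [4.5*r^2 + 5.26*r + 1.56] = 9.0*r + 5.26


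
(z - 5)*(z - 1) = z^2 - 6*z + 5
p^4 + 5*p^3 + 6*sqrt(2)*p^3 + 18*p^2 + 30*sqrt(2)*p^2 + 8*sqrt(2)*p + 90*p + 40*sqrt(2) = (p + 5)*(p + sqrt(2))^2*(p + 4*sqrt(2))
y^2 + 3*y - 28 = (y - 4)*(y + 7)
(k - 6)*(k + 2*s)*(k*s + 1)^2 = k^4*s^2 + 2*k^3*s^3 - 6*k^3*s^2 + 2*k^3*s - 12*k^2*s^3 + 4*k^2*s^2 - 12*k^2*s + k^2 - 24*k*s^2 + 2*k*s - 6*k - 12*s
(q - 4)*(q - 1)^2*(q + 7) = q^4 + q^3 - 33*q^2 + 59*q - 28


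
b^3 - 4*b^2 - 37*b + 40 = (b - 8)*(b - 1)*(b + 5)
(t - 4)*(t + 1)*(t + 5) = t^3 + 2*t^2 - 19*t - 20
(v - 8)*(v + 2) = v^2 - 6*v - 16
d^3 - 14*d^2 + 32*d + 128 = (d - 8)^2*(d + 2)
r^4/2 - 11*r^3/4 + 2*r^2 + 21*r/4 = r*(r/2 + 1/2)*(r - 7/2)*(r - 3)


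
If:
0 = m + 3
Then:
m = -3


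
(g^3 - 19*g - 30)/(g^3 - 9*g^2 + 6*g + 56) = (g^2 - 2*g - 15)/(g^2 - 11*g + 28)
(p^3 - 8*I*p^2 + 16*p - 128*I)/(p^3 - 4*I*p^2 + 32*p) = (p - 4*I)/p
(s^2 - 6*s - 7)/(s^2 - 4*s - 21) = (s + 1)/(s + 3)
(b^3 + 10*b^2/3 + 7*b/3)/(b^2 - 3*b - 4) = b*(3*b + 7)/(3*(b - 4))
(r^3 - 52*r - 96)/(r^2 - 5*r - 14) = (r^2 - 2*r - 48)/(r - 7)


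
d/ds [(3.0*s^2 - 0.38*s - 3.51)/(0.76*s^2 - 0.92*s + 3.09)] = (-2.4712*s^2 + 23.8752*s - 4.4034)/(0.5776*s^4 - 1.3984*s^3 + 5.5432*s^2 - 5.6856*s + 9.5481)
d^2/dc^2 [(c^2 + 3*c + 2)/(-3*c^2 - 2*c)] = 2*(-21*c^3 - 54*c^2 - 36*c - 8)/(c^3*(27*c^3 + 54*c^2 + 36*c + 8))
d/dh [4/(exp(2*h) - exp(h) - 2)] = (4 - 8*exp(h))*exp(h)/(-exp(2*h) + exp(h) + 2)^2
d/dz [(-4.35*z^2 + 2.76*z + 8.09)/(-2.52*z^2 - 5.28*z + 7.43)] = (29.9232*z^2 - 23.8674*z + 63.222)/(6.3504*z^4 + 26.6112*z^3 - 9.5688*z^2 - 78.4608*z + 55.2049)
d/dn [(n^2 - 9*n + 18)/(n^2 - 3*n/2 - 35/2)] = 2*(15*n^2 - 142*n + 369)/(4*n^4 - 12*n^3 - 131*n^2 + 210*n + 1225)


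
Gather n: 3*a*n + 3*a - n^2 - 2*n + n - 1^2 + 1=3*a - n^2 + n*(3*a - 1)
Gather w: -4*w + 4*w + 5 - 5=0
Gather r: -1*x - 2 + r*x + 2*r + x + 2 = r*(x + 2)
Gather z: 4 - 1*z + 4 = 8 - z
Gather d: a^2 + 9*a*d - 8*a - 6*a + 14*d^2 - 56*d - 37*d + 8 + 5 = a^2 - 14*a + 14*d^2 + d*(9*a - 93) + 13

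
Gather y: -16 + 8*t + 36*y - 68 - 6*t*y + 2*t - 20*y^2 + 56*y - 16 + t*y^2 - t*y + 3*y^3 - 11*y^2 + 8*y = 10*t + 3*y^3 + y^2*(t - 31) + y*(100 - 7*t) - 100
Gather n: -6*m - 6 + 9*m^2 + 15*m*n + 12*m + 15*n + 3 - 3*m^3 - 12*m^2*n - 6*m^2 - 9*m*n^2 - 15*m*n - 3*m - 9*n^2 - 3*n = -3*m^3 + 3*m^2 + 3*m + n^2*(-9*m - 9) + n*(12 - 12*m^2) - 3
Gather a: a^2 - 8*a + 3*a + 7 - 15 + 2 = a^2 - 5*a - 6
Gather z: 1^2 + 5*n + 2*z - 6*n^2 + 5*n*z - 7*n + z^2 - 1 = -6*n^2 - 2*n + z^2 + z*(5*n + 2)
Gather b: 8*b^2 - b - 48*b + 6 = 8*b^2 - 49*b + 6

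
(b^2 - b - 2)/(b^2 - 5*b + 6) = (b + 1)/(b - 3)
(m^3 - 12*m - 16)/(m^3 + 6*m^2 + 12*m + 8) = (m - 4)/(m + 2)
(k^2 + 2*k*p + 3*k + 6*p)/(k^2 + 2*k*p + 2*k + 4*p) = (k + 3)/(k + 2)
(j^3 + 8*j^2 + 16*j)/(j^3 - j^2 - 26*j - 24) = j*(j + 4)/(j^2 - 5*j - 6)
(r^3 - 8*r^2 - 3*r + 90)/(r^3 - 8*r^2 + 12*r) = (r^2 - 2*r - 15)/(r*(r - 2))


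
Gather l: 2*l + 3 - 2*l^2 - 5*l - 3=-2*l^2 - 3*l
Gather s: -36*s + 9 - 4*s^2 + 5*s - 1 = -4*s^2 - 31*s + 8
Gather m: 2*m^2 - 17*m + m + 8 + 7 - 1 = 2*m^2 - 16*m + 14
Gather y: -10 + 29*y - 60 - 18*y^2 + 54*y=-18*y^2 + 83*y - 70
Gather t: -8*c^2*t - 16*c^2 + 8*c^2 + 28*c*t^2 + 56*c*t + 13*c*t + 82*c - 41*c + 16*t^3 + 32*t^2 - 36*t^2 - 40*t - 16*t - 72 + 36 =-8*c^2 + 41*c + 16*t^3 + t^2*(28*c - 4) + t*(-8*c^2 + 69*c - 56) - 36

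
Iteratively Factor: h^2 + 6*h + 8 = (h + 4)*(h + 2)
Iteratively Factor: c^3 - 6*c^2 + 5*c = (c)*(c^2 - 6*c + 5) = c*(c - 5)*(c - 1)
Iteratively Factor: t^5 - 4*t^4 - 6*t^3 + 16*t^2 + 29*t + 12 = (t + 1)*(t^4 - 5*t^3 - t^2 + 17*t + 12) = (t - 4)*(t + 1)*(t^3 - t^2 - 5*t - 3) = (t - 4)*(t - 3)*(t + 1)*(t^2 + 2*t + 1) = (t - 4)*(t - 3)*(t + 1)^2*(t + 1)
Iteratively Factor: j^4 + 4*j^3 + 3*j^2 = (j)*(j^3 + 4*j^2 + 3*j) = j*(j + 3)*(j^2 + j) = j^2*(j + 3)*(j + 1)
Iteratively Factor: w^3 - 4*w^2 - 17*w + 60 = (w - 3)*(w^2 - w - 20) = (w - 3)*(w + 4)*(w - 5)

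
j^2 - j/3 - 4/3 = (j - 4/3)*(j + 1)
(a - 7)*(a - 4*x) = a^2 - 4*a*x - 7*a + 28*x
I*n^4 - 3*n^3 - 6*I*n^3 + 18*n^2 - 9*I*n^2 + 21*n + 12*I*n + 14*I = (n - 7)*(n + I)*(n + 2*I)*(I*n + I)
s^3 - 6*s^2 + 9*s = s*(s - 3)^2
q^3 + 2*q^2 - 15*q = q*(q - 3)*(q + 5)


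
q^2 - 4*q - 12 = (q - 6)*(q + 2)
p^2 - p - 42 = (p - 7)*(p + 6)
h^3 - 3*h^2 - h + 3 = (h - 3)*(h - 1)*(h + 1)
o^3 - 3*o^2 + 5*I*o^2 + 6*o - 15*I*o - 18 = (o - 3)*(o - I)*(o + 6*I)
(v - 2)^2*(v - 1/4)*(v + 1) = v^4 - 13*v^3/4 + 3*v^2/4 + 4*v - 1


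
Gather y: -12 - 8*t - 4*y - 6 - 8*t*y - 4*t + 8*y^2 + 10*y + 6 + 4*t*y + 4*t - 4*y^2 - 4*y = -8*t + 4*y^2 + y*(2 - 4*t) - 12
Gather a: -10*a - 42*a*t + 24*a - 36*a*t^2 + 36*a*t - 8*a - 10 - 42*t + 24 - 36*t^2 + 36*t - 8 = a*(-36*t^2 - 6*t + 6) - 36*t^2 - 6*t + 6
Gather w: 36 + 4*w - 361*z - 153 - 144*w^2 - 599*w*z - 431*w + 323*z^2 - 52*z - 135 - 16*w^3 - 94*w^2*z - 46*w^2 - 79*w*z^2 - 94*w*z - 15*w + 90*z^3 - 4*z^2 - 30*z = -16*w^3 + w^2*(-94*z - 190) + w*(-79*z^2 - 693*z - 442) + 90*z^3 + 319*z^2 - 443*z - 252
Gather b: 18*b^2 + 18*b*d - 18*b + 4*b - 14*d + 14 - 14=18*b^2 + b*(18*d - 14) - 14*d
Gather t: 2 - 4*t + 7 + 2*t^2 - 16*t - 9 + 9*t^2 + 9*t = 11*t^2 - 11*t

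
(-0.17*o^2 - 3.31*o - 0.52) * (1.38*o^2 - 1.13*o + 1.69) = -0.2346*o^4 - 4.3757*o^3 + 2.7354*o^2 - 5.0063*o - 0.8788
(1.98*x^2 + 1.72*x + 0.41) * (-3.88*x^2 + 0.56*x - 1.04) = -7.6824*x^4 - 5.5648*x^3 - 2.6868*x^2 - 1.5592*x - 0.4264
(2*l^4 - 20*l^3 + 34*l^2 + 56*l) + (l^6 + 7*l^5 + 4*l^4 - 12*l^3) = l^6 + 7*l^5 + 6*l^4 - 32*l^3 + 34*l^2 + 56*l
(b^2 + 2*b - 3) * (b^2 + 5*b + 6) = b^4 + 7*b^3 + 13*b^2 - 3*b - 18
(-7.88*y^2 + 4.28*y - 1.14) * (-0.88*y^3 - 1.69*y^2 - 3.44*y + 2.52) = 6.9344*y^5 + 9.5508*y^4 + 20.8772*y^3 - 32.6542*y^2 + 14.7072*y - 2.8728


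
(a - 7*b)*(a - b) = a^2 - 8*a*b + 7*b^2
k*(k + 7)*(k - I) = k^3 + 7*k^2 - I*k^2 - 7*I*k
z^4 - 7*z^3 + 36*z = z*(z - 6)*(z - 3)*(z + 2)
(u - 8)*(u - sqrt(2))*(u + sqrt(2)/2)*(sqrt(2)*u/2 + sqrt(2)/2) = sqrt(2)*u^4/2 - 7*sqrt(2)*u^3/2 - u^3/2 - 9*sqrt(2)*u^2/2 + 7*u^2/2 + 4*u + 7*sqrt(2)*u/2 + 4*sqrt(2)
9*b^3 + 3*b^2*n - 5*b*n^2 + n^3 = (-3*b + n)^2*(b + n)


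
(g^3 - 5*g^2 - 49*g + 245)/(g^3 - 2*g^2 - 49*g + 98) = (g - 5)/(g - 2)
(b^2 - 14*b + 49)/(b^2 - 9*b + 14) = (b - 7)/(b - 2)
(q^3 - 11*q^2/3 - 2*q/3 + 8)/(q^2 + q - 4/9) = 3*(q^2 - 5*q + 6)/(3*q - 1)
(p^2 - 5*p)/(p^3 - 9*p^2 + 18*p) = (p - 5)/(p^2 - 9*p + 18)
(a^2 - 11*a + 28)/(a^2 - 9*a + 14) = (a - 4)/(a - 2)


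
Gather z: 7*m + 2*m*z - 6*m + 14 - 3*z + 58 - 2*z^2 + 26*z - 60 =m - 2*z^2 + z*(2*m + 23) + 12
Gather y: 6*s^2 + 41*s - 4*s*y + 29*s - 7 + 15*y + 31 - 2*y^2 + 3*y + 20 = 6*s^2 + 70*s - 2*y^2 + y*(18 - 4*s) + 44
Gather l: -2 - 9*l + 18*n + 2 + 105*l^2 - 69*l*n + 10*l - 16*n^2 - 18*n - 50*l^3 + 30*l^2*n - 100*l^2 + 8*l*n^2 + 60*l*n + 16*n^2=-50*l^3 + l^2*(30*n + 5) + l*(8*n^2 - 9*n + 1)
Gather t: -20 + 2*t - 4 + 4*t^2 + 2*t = 4*t^2 + 4*t - 24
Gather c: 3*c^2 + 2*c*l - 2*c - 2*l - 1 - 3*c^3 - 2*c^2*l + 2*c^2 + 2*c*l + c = -3*c^3 + c^2*(5 - 2*l) + c*(4*l - 1) - 2*l - 1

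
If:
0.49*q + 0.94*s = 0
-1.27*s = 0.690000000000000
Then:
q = 1.04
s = -0.54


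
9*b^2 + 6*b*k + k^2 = (3*b + k)^2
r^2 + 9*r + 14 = (r + 2)*(r + 7)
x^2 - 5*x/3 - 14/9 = (x - 7/3)*(x + 2/3)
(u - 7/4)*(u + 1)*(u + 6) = u^3 + 21*u^2/4 - 25*u/4 - 21/2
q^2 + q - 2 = (q - 1)*(q + 2)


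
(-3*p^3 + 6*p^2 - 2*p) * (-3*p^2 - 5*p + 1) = 9*p^5 - 3*p^4 - 27*p^3 + 16*p^2 - 2*p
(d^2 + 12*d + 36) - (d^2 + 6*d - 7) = 6*d + 43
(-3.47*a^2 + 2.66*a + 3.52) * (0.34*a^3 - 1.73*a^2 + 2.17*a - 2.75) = -1.1798*a^5 + 6.9075*a^4 - 10.9349*a^3 + 9.2251*a^2 + 0.323399999999999*a - 9.68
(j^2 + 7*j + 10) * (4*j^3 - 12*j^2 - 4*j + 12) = 4*j^5 + 16*j^4 - 48*j^3 - 136*j^2 + 44*j + 120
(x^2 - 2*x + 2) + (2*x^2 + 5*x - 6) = 3*x^2 + 3*x - 4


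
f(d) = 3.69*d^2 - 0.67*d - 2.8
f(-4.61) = 78.71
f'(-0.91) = -7.39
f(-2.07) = 14.40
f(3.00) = 28.40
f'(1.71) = 11.95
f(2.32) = 15.51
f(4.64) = 73.54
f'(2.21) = 15.64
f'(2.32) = 16.45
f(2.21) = 13.74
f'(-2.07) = -15.95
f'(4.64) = 33.57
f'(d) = 7.38*d - 0.67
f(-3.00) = 32.42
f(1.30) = 2.57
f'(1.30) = 8.92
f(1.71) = 6.84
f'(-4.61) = -34.69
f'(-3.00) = -22.81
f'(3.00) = 21.47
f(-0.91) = 0.87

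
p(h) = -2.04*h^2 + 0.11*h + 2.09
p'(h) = 0.11 - 4.08*h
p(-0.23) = 1.96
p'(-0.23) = 1.05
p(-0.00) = 2.09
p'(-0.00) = 0.11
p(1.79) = -4.25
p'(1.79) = -7.19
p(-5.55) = -61.36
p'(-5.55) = 22.75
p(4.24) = -34.12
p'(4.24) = -17.19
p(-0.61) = 1.26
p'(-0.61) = 2.60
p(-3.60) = -24.74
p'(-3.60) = 14.80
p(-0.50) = 1.52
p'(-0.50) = 2.15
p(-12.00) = -292.99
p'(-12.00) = 49.07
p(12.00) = -290.35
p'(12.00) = -48.85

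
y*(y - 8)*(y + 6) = y^3 - 2*y^2 - 48*y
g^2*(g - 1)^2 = g^4 - 2*g^3 + g^2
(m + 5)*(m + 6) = m^2 + 11*m + 30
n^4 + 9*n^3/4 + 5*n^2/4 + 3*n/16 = n*(n + 1/4)*(n + 1/2)*(n + 3/2)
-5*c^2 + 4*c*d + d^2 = (-c + d)*(5*c + d)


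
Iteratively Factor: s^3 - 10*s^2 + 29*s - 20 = (s - 1)*(s^2 - 9*s + 20) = (s - 4)*(s - 1)*(s - 5)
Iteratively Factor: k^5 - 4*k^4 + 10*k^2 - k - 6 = (k - 3)*(k^4 - k^3 - 3*k^2 + k + 2) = (k - 3)*(k - 1)*(k^3 - 3*k - 2) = (k - 3)*(k - 1)*(k + 1)*(k^2 - k - 2) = (k - 3)*(k - 1)*(k + 1)^2*(k - 2)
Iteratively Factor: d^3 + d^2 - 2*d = (d)*(d^2 + d - 2) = d*(d + 2)*(d - 1)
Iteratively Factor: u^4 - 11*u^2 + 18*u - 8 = (u - 1)*(u^3 + u^2 - 10*u + 8) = (u - 1)^2*(u^2 + 2*u - 8) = (u - 1)^2*(u + 4)*(u - 2)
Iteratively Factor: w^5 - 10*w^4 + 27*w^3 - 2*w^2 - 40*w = (w + 1)*(w^4 - 11*w^3 + 38*w^2 - 40*w) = (w - 5)*(w + 1)*(w^3 - 6*w^2 + 8*w) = w*(w - 5)*(w + 1)*(w^2 - 6*w + 8) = w*(w - 5)*(w - 2)*(w + 1)*(w - 4)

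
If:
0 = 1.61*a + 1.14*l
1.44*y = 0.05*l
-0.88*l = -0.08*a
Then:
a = 0.00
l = 0.00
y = 0.00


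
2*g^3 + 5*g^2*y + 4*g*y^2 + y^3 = (g + y)^2*(2*g + y)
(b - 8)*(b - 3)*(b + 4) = b^3 - 7*b^2 - 20*b + 96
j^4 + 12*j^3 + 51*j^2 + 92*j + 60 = (j + 2)^2*(j + 3)*(j + 5)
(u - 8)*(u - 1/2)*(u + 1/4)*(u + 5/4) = u^4 - 7*u^3 - 135*u^2/16 + 107*u/32 + 5/4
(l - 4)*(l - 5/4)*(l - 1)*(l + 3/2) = l^4 - 19*l^3/4 + 7*l^2/8 + 83*l/8 - 15/2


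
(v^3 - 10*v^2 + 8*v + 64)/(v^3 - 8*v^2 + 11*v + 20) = (v^2 - 6*v - 16)/(v^2 - 4*v - 5)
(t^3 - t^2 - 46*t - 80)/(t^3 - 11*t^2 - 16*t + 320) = (t + 2)/(t - 8)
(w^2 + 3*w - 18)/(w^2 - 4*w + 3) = (w + 6)/(w - 1)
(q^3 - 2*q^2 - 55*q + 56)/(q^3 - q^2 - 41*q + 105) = (q^2 - 9*q + 8)/(q^2 - 8*q + 15)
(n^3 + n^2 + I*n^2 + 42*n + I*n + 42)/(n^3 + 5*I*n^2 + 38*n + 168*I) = (n + 1)/(n + 4*I)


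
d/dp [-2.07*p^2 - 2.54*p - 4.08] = -4.14*p - 2.54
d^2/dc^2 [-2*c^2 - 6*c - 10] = -4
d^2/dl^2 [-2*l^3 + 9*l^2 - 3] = 18 - 12*l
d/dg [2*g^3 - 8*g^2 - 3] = 2*g*(3*g - 8)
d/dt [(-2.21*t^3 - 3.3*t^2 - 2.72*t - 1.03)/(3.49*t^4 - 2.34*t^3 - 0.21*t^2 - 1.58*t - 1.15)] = (7.7129*t^6 + 23.034*t^5 + 21.2205*t^4 + 8.6328*t^3 + 5.0367*t^2 + 7.1574*t + 1.5006)/(12.1801*t^8 - 16.3332*t^7 + 4.0098*t^6 - 10.0456*t^5 - 0.588499999999999*t^4 + 6.0456*t^3 + 2.9794*t^2 + 3.634*t + 1.3225)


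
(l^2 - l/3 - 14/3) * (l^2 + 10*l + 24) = l^4 + 29*l^3/3 + 16*l^2 - 164*l/3 - 112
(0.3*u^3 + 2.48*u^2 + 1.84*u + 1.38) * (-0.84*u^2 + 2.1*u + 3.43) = -0.252*u^5 - 1.4532*u^4 + 4.6914*u^3 + 11.2112*u^2 + 9.2092*u + 4.7334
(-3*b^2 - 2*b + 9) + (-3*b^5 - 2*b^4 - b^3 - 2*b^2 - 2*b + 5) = -3*b^5 - 2*b^4 - b^3 - 5*b^2 - 4*b + 14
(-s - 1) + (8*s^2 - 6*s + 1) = 8*s^2 - 7*s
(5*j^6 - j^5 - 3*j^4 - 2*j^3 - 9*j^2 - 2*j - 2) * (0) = 0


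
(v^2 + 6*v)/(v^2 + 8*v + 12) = v/(v + 2)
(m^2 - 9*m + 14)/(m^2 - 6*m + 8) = (m - 7)/(m - 4)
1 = 1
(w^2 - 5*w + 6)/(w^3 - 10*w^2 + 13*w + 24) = (w - 2)/(w^2 - 7*w - 8)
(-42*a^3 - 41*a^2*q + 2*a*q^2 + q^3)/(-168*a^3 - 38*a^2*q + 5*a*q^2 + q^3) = (a + q)/(4*a + q)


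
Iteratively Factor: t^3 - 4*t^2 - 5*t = (t + 1)*(t^2 - 5*t) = t*(t + 1)*(t - 5)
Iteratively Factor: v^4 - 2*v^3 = (v)*(v^3 - 2*v^2) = v^2*(v^2 - 2*v) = v^2*(v - 2)*(v)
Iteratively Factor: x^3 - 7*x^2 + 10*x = (x - 5)*(x^2 - 2*x) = (x - 5)*(x - 2)*(x)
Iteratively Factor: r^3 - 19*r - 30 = (r - 5)*(r^2 + 5*r + 6) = (r - 5)*(r + 3)*(r + 2)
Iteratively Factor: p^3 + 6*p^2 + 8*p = (p)*(p^2 + 6*p + 8) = p*(p + 2)*(p + 4)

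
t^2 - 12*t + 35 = (t - 7)*(t - 5)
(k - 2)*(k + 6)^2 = k^3 + 10*k^2 + 12*k - 72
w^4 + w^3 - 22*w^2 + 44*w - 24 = (w - 2)^2*(w - 1)*(w + 6)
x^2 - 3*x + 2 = (x - 2)*(x - 1)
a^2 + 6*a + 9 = (a + 3)^2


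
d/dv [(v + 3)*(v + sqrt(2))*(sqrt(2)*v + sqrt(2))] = 3*sqrt(2)*v^2 + 4*v + 8*sqrt(2)*v + 3*sqrt(2) + 8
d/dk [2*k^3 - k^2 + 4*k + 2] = 6*k^2 - 2*k + 4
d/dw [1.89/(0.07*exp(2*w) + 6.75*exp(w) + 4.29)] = (-0.2646*exp(w) - 12.7575)*exp(w)/(0.07*exp(2*w) + 6.75*exp(w) + 4.29)^2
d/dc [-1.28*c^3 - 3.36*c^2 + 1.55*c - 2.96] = -3.84*c^2 - 6.72*c + 1.55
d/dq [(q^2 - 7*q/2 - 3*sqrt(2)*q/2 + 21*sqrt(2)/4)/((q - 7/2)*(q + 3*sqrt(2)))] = 9*sqrt(2)/(2*(q^2 + 6*sqrt(2)*q + 18))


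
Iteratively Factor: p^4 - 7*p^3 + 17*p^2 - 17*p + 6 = (p - 2)*(p^3 - 5*p^2 + 7*p - 3) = (p - 2)*(p - 1)*(p^2 - 4*p + 3) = (p - 3)*(p - 2)*(p - 1)*(p - 1)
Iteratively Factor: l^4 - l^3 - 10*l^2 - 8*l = (l - 4)*(l^3 + 3*l^2 + 2*l) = (l - 4)*(l + 2)*(l^2 + l) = (l - 4)*(l + 1)*(l + 2)*(l)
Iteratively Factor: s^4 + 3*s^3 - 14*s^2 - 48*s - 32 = (s - 4)*(s^3 + 7*s^2 + 14*s + 8) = (s - 4)*(s + 4)*(s^2 + 3*s + 2) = (s - 4)*(s + 2)*(s + 4)*(s + 1)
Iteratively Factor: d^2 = (d)*(d)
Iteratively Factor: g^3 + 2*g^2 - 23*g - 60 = (g + 3)*(g^2 - g - 20) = (g - 5)*(g + 3)*(g + 4)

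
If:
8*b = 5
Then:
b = 5/8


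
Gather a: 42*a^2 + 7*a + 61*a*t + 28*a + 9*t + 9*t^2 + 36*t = 42*a^2 + a*(61*t + 35) + 9*t^2 + 45*t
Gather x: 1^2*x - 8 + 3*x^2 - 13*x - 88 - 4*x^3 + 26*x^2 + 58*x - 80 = -4*x^3 + 29*x^2 + 46*x - 176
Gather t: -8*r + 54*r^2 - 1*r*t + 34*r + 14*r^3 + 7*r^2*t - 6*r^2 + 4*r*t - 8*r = 14*r^3 + 48*r^2 + 18*r + t*(7*r^2 + 3*r)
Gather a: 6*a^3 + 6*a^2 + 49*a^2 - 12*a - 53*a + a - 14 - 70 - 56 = 6*a^3 + 55*a^2 - 64*a - 140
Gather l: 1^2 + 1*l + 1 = l + 2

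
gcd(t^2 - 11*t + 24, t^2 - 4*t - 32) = t - 8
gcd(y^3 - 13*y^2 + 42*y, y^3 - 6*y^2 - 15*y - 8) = 1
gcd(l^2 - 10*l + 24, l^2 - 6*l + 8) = l - 4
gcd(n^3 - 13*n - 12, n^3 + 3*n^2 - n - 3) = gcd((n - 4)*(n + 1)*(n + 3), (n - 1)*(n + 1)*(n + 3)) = n^2 + 4*n + 3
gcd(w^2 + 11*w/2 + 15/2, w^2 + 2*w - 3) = w + 3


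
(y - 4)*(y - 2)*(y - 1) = y^3 - 7*y^2 + 14*y - 8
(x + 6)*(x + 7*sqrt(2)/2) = x^2 + 7*sqrt(2)*x/2 + 6*x + 21*sqrt(2)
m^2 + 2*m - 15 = (m - 3)*(m + 5)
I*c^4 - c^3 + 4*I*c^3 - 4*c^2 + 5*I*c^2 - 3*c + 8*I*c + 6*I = (c + 1)*(c + 3)*(c + 2*I)*(I*c + 1)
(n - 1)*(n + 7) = n^2 + 6*n - 7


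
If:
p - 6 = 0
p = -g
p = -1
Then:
No Solution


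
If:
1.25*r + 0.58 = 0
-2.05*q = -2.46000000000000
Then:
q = 1.20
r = -0.46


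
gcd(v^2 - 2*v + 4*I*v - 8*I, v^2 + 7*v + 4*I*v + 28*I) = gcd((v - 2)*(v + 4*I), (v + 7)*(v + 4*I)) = v + 4*I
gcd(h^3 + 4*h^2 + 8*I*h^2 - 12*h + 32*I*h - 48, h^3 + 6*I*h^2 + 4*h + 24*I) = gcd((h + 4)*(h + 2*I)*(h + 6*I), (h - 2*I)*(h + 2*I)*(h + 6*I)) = h^2 + 8*I*h - 12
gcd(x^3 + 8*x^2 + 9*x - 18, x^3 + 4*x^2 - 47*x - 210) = x + 6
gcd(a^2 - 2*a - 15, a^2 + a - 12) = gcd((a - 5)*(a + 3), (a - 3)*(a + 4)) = 1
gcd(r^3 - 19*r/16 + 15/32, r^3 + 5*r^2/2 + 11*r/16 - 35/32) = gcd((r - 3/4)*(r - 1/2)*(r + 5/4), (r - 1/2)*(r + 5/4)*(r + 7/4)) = r^2 + 3*r/4 - 5/8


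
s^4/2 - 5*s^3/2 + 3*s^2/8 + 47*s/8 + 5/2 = (s/2 + 1/2)*(s - 4)*(s - 5/2)*(s + 1/2)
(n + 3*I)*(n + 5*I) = n^2 + 8*I*n - 15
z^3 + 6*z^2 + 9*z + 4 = (z + 1)^2*(z + 4)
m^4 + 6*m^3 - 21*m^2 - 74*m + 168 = (m - 3)*(m - 2)*(m + 4)*(m + 7)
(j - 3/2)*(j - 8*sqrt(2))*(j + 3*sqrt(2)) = j^3 - 5*sqrt(2)*j^2 - 3*j^2/2 - 48*j + 15*sqrt(2)*j/2 + 72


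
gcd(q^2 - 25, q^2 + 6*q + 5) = q + 5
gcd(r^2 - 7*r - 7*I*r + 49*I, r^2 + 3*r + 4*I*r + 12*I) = 1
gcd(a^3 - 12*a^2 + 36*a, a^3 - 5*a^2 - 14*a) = a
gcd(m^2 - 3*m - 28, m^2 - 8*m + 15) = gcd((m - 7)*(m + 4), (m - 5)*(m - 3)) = 1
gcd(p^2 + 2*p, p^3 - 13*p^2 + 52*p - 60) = 1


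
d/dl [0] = 0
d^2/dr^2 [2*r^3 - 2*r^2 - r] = 12*r - 4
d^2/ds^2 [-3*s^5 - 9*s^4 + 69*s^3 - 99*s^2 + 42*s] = -60*s^3 - 108*s^2 + 414*s - 198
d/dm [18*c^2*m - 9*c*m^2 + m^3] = 18*c^2 - 18*c*m + 3*m^2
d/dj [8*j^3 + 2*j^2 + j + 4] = 24*j^2 + 4*j + 1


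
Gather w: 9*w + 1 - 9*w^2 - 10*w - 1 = -9*w^2 - w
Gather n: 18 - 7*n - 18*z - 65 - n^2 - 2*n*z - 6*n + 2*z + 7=-n^2 + n*(-2*z - 13) - 16*z - 40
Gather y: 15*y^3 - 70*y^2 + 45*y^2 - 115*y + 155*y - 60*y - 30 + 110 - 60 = 15*y^3 - 25*y^2 - 20*y + 20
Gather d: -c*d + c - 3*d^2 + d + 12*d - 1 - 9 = c - 3*d^2 + d*(13 - c) - 10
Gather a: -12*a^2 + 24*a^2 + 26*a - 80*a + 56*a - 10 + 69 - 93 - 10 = 12*a^2 + 2*a - 44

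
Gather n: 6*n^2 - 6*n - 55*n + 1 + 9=6*n^2 - 61*n + 10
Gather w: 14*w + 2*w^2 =2*w^2 + 14*w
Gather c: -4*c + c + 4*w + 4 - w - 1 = -3*c + 3*w + 3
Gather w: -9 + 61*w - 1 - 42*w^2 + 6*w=-42*w^2 + 67*w - 10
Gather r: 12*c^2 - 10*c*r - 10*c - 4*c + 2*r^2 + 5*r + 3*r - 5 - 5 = 12*c^2 - 14*c + 2*r^2 + r*(8 - 10*c) - 10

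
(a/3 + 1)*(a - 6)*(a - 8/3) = a^3/3 - 17*a^2/9 - 10*a/3 + 16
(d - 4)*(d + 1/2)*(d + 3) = d^3 - d^2/2 - 25*d/2 - 6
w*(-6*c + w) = -6*c*w + w^2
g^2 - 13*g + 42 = (g - 7)*(g - 6)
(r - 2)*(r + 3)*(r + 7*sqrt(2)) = r^3 + r^2 + 7*sqrt(2)*r^2 - 6*r + 7*sqrt(2)*r - 42*sqrt(2)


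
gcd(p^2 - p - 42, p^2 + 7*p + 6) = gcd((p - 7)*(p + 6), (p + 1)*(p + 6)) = p + 6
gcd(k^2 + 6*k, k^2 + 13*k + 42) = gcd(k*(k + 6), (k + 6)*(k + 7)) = k + 6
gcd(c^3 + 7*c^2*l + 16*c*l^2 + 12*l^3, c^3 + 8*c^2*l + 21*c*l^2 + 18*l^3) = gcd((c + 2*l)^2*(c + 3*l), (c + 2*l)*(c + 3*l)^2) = c^2 + 5*c*l + 6*l^2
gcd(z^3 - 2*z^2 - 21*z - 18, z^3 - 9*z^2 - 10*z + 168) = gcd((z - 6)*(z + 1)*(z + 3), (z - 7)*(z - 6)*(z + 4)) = z - 6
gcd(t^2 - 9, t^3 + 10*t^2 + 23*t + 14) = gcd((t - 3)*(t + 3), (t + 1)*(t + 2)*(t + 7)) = 1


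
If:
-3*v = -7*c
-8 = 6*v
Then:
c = -4/7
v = -4/3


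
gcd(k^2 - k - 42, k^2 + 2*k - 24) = k + 6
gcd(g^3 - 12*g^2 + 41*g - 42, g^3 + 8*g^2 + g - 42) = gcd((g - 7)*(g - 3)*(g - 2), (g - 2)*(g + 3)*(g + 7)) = g - 2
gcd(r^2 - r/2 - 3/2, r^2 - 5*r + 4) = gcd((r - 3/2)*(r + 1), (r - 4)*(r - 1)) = 1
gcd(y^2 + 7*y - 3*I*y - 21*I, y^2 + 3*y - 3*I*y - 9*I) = y - 3*I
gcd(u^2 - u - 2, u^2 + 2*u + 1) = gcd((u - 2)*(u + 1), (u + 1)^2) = u + 1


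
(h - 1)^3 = h^3 - 3*h^2 + 3*h - 1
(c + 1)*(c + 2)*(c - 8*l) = c^3 - 8*c^2*l + 3*c^2 - 24*c*l + 2*c - 16*l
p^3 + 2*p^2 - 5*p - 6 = (p - 2)*(p + 1)*(p + 3)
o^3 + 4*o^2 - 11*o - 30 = (o - 3)*(o + 2)*(o + 5)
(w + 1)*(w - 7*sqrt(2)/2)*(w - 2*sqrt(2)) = w^3 - 11*sqrt(2)*w^2/2 + w^2 - 11*sqrt(2)*w/2 + 14*w + 14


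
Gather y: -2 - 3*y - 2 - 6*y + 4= -9*y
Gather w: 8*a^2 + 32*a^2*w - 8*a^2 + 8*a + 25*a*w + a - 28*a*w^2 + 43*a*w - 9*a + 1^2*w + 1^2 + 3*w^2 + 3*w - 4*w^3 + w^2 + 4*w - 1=-4*w^3 + w^2*(4 - 28*a) + w*(32*a^2 + 68*a + 8)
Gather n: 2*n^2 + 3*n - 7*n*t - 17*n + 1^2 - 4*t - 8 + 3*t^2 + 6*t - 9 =2*n^2 + n*(-7*t - 14) + 3*t^2 + 2*t - 16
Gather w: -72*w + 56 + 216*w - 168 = 144*w - 112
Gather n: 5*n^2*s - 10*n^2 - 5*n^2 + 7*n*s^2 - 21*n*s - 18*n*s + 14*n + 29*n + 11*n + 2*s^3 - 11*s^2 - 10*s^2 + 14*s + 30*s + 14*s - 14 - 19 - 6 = n^2*(5*s - 15) + n*(7*s^2 - 39*s + 54) + 2*s^3 - 21*s^2 + 58*s - 39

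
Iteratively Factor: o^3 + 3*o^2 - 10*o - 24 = (o + 2)*(o^2 + o - 12) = (o - 3)*(o + 2)*(o + 4)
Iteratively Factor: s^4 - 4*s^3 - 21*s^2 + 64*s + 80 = (s - 5)*(s^3 + s^2 - 16*s - 16) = (s - 5)*(s + 4)*(s^2 - 3*s - 4) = (s - 5)*(s + 1)*(s + 4)*(s - 4)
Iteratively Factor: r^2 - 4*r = (r - 4)*(r)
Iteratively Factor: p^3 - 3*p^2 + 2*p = (p - 2)*(p^2 - p) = p*(p - 2)*(p - 1)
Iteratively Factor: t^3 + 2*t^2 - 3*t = (t)*(t^2 + 2*t - 3) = t*(t - 1)*(t + 3)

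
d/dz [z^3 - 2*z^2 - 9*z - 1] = 3*z^2 - 4*z - 9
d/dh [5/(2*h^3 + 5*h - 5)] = 5*(-6*h^2 - 5)/(2*h^3 + 5*h - 5)^2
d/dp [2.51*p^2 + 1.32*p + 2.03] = 5.02*p + 1.32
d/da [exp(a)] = exp(a)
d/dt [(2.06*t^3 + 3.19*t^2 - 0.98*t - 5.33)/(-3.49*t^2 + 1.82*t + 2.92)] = (-7.1894*t^4 + 7.4984*t^3 + 20.4312*t^2 - 18.5738*t + 6.839)/(12.1801*t^4 - 12.7036*t^3 - 17.0692*t^2 + 10.6288*t + 8.5264)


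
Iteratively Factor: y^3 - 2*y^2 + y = (y)*(y^2 - 2*y + 1) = y*(y - 1)*(y - 1)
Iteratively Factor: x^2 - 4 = (x + 2)*(x - 2)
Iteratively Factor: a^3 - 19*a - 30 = (a + 3)*(a^2 - 3*a - 10) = (a + 2)*(a + 3)*(a - 5)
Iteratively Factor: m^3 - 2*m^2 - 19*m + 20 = (m - 1)*(m^2 - m - 20) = (m - 5)*(m - 1)*(m + 4)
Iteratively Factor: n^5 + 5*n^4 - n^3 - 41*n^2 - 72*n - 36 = (n + 1)*(n^4 + 4*n^3 - 5*n^2 - 36*n - 36) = (n + 1)*(n + 3)*(n^3 + n^2 - 8*n - 12) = (n + 1)*(n + 2)*(n + 3)*(n^2 - n - 6) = (n - 3)*(n + 1)*(n + 2)*(n + 3)*(n + 2)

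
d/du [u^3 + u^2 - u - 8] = 3*u^2 + 2*u - 1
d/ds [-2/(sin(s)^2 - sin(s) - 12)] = 2*(2*sin(s) - 1)*cos(s)/(sin(s) + cos(s)^2 + 11)^2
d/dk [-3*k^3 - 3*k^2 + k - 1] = -9*k^2 - 6*k + 1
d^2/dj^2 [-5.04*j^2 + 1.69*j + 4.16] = -10.0800000000000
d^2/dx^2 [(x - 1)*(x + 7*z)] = 2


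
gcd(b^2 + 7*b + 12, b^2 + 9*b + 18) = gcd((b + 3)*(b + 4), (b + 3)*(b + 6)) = b + 3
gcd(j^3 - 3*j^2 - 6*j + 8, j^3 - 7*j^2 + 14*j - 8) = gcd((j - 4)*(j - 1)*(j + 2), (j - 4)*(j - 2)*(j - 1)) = j^2 - 5*j + 4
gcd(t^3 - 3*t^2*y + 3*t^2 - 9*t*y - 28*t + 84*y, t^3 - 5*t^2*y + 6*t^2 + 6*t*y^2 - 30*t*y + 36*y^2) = -t + 3*y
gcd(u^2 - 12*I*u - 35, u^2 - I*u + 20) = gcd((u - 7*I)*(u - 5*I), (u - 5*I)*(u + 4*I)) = u - 5*I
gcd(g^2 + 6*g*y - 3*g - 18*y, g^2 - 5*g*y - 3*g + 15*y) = g - 3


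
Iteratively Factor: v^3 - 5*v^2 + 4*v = (v)*(v^2 - 5*v + 4) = v*(v - 1)*(v - 4)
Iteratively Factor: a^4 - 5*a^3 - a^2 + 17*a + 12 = (a - 4)*(a^3 - a^2 - 5*a - 3) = (a - 4)*(a + 1)*(a^2 - 2*a - 3) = (a - 4)*(a + 1)^2*(a - 3)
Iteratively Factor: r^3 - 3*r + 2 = (r - 1)*(r^2 + r - 2) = (r - 1)^2*(r + 2)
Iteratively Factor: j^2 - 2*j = (j - 2)*(j)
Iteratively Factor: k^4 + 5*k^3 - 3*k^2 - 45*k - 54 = (k - 3)*(k^3 + 8*k^2 + 21*k + 18) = (k - 3)*(k + 3)*(k^2 + 5*k + 6) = (k - 3)*(k + 3)^2*(k + 2)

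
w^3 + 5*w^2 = w^2*(w + 5)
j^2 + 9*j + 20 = (j + 4)*(j + 5)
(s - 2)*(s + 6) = s^2 + 4*s - 12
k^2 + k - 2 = (k - 1)*(k + 2)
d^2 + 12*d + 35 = (d + 5)*(d + 7)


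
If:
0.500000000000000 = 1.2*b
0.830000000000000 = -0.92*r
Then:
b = 0.42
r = -0.90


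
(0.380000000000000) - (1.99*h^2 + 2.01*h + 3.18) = -1.99*h^2 - 2.01*h - 2.8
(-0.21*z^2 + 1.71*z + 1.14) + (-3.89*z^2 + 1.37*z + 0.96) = -4.1*z^2 + 3.08*z + 2.1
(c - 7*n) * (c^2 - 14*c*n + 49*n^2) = c^3 - 21*c^2*n + 147*c*n^2 - 343*n^3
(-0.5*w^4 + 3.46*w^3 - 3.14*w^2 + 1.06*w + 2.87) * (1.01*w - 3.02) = -0.505*w^5 + 5.0046*w^4 - 13.6206*w^3 + 10.5534*w^2 - 0.3025*w - 8.6674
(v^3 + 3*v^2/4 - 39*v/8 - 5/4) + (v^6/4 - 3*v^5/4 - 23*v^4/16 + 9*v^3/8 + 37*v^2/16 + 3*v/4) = v^6/4 - 3*v^5/4 - 23*v^4/16 + 17*v^3/8 + 49*v^2/16 - 33*v/8 - 5/4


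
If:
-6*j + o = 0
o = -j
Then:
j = 0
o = 0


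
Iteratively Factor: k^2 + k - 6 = (k + 3)*(k - 2)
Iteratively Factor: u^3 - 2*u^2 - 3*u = (u + 1)*(u^2 - 3*u) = u*(u + 1)*(u - 3)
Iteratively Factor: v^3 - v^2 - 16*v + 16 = (v + 4)*(v^2 - 5*v + 4) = (v - 4)*(v + 4)*(v - 1)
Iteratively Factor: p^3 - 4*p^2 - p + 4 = (p - 1)*(p^2 - 3*p - 4) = (p - 1)*(p + 1)*(p - 4)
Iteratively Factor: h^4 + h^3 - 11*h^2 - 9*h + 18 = (h - 3)*(h^3 + 4*h^2 + h - 6) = (h - 3)*(h - 1)*(h^2 + 5*h + 6) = (h - 3)*(h - 1)*(h + 2)*(h + 3)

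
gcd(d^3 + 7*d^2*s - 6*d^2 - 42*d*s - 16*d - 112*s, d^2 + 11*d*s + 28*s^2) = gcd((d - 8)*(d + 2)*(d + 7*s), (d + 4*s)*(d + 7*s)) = d + 7*s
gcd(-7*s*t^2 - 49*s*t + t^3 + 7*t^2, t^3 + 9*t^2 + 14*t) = t^2 + 7*t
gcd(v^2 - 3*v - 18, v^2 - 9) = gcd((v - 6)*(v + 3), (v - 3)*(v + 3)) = v + 3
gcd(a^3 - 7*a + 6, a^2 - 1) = a - 1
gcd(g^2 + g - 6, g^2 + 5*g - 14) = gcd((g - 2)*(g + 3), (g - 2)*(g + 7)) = g - 2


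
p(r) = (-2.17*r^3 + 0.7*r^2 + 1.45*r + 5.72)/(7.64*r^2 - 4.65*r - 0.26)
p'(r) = (4.65 - 15.28*r)*(-2.17*r^3 + 0.7*r^2 + 1.45*r + 5.72)/(7.64*r^2 - 4.65*r - 0.26)^2 + (-6.51*r^2 + 1.4*r + 1.45)/(7.64*r^2 - 4.65*r - 0.26) = (-16.5788*r^4 + 20.181*r^3 - 12.6404*r^2 - 87.7656*r + 26.221)/(58.3696*r^4 - 71.052*r^3 + 17.6497*r^2 + 2.418*r + 0.0676)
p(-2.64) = 0.72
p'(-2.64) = -0.24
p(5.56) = -1.61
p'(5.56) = -0.30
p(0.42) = -7.27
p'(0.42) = -15.88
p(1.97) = -0.26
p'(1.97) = -0.71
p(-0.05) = -672.56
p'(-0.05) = 433319.91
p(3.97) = -1.11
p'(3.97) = -0.33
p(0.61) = -25.12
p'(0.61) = -462.13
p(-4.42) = 1.18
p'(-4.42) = -0.27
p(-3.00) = 0.80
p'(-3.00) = -0.25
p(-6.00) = 1.62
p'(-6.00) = -0.28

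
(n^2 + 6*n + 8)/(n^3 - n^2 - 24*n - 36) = (n + 4)/(n^2 - 3*n - 18)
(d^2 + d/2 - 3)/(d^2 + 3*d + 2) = (d - 3/2)/(d + 1)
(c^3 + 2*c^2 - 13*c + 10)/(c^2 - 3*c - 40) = (c^2 - 3*c + 2)/(c - 8)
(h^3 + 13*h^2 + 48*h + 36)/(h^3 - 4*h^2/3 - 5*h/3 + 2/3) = 3*(h^2 + 12*h + 36)/(3*h^2 - 7*h + 2)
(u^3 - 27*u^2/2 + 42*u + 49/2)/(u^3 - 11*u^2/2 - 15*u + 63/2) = (2*u^2 - 13*u - 7)/(2*u^2 + 3*u - 9)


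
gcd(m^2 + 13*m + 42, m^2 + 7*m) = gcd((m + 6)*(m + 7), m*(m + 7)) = m + 7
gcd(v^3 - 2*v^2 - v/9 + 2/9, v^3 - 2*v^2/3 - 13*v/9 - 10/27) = v + 1/3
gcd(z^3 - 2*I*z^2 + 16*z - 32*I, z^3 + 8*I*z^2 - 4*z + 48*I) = z^2 + 2*I*z + 8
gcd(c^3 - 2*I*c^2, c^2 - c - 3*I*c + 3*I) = 1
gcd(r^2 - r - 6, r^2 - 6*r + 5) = 1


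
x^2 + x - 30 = (x - 5)*(x + 6)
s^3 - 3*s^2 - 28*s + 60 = (s - 6)*(s - 2)*(s + 5)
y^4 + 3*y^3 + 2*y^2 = y^2*(y + 1)*(y + 2)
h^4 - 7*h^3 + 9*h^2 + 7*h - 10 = (h - 5)*(h - 2)*(h - 1)*(h + 1)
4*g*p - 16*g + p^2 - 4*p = (4*g + p)*(p - 4)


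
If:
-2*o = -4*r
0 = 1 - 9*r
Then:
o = 2/9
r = 1/9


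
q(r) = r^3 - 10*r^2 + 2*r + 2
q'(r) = 3*r^2 - 20*r + 2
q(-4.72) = -335.38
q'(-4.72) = 163.24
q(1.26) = -9.36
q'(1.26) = -18.44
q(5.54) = -123.80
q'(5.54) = -16.73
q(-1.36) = -21.73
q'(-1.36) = 34.75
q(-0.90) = -8.63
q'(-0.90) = 22.43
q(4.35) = -96.21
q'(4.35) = -28.23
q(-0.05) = 1.87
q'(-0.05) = 3.01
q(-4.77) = -343.60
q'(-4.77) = 165.66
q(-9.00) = -1555.00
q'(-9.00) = 425.00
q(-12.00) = -3190.00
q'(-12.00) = 674.00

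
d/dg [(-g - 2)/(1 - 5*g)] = -11/(5*g - 1)^2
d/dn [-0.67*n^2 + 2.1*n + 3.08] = 2.1 - 1.34*n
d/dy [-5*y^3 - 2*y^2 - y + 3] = -15*y^2 - 4*y - 1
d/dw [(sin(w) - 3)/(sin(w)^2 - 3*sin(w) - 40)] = (6*sin(w) + cos(w)^2 - 50)*cos(w)/((sin(w) - 8)^2*(sin(w) + 5)^2)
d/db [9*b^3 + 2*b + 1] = 27*b^2 + 2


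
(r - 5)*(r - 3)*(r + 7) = r^3 - r^2 - 41*r + 105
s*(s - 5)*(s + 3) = s^3 - 2*s^2 - 15*s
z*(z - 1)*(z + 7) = z^3 + 6*z^2 - 7*z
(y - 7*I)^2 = y^2 - 14*I*y - 49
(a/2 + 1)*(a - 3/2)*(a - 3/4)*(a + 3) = a^4/2 + 11*a^3/8 - 33*a^2/16 - 63*a/16 + 27/8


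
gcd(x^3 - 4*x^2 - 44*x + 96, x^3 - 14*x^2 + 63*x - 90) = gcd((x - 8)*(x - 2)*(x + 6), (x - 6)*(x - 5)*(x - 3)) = 1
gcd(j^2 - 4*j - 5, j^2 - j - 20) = j - 5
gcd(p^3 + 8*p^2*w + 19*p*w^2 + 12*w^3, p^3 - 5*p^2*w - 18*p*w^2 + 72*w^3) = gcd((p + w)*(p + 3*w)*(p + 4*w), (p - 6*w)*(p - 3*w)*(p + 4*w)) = p + 4*w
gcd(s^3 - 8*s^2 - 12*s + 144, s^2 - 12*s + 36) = s^2 - 12*s + 36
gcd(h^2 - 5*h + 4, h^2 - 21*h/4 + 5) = h - 4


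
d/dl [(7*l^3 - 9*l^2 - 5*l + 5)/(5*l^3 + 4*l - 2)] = (45*l^4 + 106*l^3 - 153*l^2 + 36*l - 10)/(25*l^6 + 40*l^4 - 20*l^3 + 16*l^2 - 16*l + 4)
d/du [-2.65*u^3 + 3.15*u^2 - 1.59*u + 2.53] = -7.95*u^2 + 6.3*u - 1.59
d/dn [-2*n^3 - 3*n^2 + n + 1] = -6*n^2 - 6*n + 1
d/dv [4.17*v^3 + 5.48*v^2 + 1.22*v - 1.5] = 12.51*v^2 + 10.96*v + 1.22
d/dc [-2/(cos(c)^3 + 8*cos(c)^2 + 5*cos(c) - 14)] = 2*(3*sin(c)^2 - 16*cos(c) - 8)*sin(c)/(cos(c)^3 + 8*cos(c)^2 + 5*cos(c) - 14)^2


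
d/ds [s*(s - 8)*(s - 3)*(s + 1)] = 4*s^3 - 30*s^2 + 26*s + 24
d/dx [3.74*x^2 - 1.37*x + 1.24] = 7.48*x - 1.37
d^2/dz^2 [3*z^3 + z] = 18*z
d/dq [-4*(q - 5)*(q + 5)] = -8*q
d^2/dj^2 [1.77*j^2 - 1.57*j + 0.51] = 3.54000000000000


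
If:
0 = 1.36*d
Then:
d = 0.00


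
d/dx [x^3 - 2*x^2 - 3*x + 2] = 3*x^2 - 4*x - 3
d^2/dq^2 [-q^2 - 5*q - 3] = -2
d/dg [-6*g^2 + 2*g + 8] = 2 - 12*g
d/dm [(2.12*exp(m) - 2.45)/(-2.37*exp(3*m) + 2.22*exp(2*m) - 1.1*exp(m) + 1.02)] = (10.0488*exp(3*m) - 22.1259*exp(2*m) + 10.878*exp(m) - 0.5326)*exp(m)/(5.6169*exp(6*m) - 10.5228*exp(5*m) + 10.1424*exp(4*m) - 9.7188*exp(3*m) + 5.7388*exp(2*m) - 2.244*exp(m) + 1.0404)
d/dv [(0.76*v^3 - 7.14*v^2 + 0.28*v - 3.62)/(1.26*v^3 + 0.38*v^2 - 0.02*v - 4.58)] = (9.2852*v^4 - 0.736*v^3 + 3.2776*v^2 + 68.1536*v - 1.3548)/(1.5876*v^6 + 0.9576*v^5 + 0.094*v^4 - 11.5568*v^3 - 3.4804*v^2 + 0.1832*v + 20.9764)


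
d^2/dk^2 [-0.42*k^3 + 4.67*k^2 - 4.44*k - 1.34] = 9.34 - 2.52*k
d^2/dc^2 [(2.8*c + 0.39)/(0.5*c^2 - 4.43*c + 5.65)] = ((24.418 - 8.4*c)*(0.5*c^2 - 4.43*c + 5.65) + (1.0*c - 4.43)*(2.0*c - 8.86)*(2.8*c + 0.39))/(0.5*c^2 - 4.43*c + 5.65)^3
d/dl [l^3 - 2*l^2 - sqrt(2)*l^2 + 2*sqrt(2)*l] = 3*l^2 - 4*l - 2*sqrt(2)*l + 2*sqrt(2)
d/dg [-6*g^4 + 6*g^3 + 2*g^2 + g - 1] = -24*g^3 + 18*g^2 + 4*g + 1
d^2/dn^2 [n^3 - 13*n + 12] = 6*n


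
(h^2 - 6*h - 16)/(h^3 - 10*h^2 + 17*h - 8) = (h + 2)/(h^2 - 2*h + 1)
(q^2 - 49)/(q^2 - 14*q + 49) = (q + 7)/(q - 7)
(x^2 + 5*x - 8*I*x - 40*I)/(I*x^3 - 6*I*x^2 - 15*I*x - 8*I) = (-I*x^2 + x*(-8 - 5*I) - 40)/(x^3 - 6*x^2 - 15*x - 8)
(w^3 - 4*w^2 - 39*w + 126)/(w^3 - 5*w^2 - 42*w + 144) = (w - 7)/(w - 8)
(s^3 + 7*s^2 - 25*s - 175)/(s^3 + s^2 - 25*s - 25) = (s + 7)/(s + 1)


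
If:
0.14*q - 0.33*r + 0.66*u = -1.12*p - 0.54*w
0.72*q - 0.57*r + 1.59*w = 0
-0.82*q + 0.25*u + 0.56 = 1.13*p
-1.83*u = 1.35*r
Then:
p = 0.627285420812357*w + 0.228355522712208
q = 0.286771024246138 - 1.16175854821885*w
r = 1.32198920224987*w + 0.36223708325828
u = -0.975237936085973*w - 0.267224077813485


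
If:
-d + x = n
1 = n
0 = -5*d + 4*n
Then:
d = 4/5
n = 1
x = 9/5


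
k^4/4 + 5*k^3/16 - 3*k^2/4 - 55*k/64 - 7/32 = (k/4 + 1/2)*(k - 7/4)*(k + 1/2)^2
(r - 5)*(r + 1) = r^2 - 4*r - 5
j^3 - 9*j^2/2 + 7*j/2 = j*(j - 7/2)*(j - 1)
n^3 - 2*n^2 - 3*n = n*(n - 3)*(n + 1)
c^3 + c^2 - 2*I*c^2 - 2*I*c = c*(c + 1)*(c - 2*I)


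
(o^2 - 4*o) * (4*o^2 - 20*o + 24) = 4*o^4 - 36*o^3 + 104*o^2 - 96*o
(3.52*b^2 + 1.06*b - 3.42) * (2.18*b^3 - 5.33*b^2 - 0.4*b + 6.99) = 7.6736*b^5 - 16.4508*b^4 - 14.5134*b^3 + 42.4094*b^2 + 8.7774*b - 23.9058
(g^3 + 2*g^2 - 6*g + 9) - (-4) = g^3 + 2*g^2 - 6*g + 13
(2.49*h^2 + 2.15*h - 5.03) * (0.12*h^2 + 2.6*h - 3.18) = 0.2988*h^4 + 6.732*h^3 - 2.9318*h^2 - 19.915*h + 15.9954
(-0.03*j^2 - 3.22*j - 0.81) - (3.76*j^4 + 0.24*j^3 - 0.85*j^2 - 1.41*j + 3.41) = -3.76*j^4 - 0.24*j^3 + 0.82*j^2 - 1.81*j - 4.22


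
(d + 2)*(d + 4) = d^2 + 6*d + 8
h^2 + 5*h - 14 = (h - 2)*(h + 7)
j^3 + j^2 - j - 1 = (j - 1)*(j + 1)^2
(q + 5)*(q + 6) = q^2 + 11*q + 30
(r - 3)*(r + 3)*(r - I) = r^3 - I*r^2 - 9*r + 9*I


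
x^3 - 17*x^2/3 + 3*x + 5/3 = (x - 5)*(x - 1)*(x + 1/3)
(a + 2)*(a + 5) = a^2 + 7*a + 10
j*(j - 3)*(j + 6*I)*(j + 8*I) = j^4 - 3*j^3 + 14*I*j^3 - 48*j^2 - 42*I*j^2 + 144*j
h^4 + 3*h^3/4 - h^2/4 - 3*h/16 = h*(h - 1/2)*(h + 1/2)*(h + 3/4)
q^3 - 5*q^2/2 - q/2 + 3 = (q - 2)*(q - 3/2)*(q + 1)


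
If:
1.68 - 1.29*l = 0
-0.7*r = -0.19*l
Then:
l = 1.30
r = 0.35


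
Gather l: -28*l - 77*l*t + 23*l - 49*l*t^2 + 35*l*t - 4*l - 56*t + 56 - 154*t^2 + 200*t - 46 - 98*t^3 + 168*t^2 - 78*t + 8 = l*(-49*t^2 - 42*t - 9) - 98*t^3 + 14*t^2 + 66*t + 18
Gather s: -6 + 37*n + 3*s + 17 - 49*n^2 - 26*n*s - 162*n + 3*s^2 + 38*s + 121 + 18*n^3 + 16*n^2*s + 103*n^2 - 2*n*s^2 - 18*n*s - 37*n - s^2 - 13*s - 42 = 18*n^3 + 54*n^2 - 162*n + s^2*(2 - 2*n) + s*(16*n^2 - 44*n + 28) + 90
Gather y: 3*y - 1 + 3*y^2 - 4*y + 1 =3*y^2 - y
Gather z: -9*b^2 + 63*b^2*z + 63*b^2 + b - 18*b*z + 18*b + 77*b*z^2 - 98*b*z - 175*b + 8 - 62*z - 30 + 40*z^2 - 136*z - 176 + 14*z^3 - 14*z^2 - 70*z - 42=54*b^2 - 156*b + 14*z^3 + z^2*(77*b + 26) + z*(63*b^2 - 116*b - 268) - 240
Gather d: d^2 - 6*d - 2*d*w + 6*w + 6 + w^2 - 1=d^2 + d*(-2*w - 6) + w^2 + 6*w + 5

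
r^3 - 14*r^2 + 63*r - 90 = (r - 6)*(r - 5)*(r - 3)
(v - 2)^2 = v^2 - 4*v + 4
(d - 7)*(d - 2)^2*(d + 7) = d^4 - 4*d^3 - 45*d^2 + 196*d - 196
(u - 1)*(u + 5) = u^2 + 4*u - 5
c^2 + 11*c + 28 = (c + 4)*(c + 7)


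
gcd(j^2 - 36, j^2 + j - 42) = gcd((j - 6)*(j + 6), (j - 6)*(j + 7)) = j - 6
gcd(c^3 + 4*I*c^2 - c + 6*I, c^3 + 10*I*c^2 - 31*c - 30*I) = c^2 + 5*I*c - 6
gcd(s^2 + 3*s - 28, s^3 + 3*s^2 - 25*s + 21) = s + 7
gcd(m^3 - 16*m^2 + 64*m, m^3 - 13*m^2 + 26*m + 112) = m - 8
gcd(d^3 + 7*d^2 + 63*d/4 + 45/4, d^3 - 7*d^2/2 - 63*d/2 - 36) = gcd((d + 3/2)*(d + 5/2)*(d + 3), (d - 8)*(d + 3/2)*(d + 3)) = d^2 + 9*d/2 + 9/2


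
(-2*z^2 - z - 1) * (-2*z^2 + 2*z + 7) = 4*z^4 - 2*z^3 - 14*z^2 - 9*z - 7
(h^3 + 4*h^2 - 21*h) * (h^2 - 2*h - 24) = h^5 + 2*h^4 - 53*h^3 - 54*h^2 + 504*h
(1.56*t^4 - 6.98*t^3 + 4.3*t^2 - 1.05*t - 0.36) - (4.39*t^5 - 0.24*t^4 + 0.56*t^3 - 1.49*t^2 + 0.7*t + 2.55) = -4.39*t^5 + 1.8*t^4 - 7.54*t^3 + 5.79*t^2 - 1.75*t - 2.91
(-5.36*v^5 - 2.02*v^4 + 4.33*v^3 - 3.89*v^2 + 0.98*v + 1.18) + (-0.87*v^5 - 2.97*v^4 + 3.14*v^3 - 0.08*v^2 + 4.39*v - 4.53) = -6.23*v^5 - 4.99*v^4 + 7.47*v^3 - 3.97*v^2 + 5.37*v - 3.35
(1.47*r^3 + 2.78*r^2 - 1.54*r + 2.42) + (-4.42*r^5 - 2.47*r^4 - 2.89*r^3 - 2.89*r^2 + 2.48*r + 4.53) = -4.42*r^5 - 2.47*r^4 - 1.42*r^3 - 0.11*r^2 + 0.94*r + 6.95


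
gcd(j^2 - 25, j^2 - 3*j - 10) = j - 5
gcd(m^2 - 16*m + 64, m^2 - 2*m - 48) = m - 8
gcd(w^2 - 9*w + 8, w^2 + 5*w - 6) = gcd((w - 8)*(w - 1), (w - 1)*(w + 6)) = w - 1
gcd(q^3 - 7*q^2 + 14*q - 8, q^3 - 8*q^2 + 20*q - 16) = q^2 - 6*q + 8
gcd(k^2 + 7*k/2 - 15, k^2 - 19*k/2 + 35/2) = k - 5/2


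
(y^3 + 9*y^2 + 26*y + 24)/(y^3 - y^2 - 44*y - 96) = (y + 2)/(y - 8)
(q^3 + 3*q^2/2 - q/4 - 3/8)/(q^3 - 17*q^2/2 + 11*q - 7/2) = (q^2 + 2*q + 3/4)/(q^2 - 8*q + 7)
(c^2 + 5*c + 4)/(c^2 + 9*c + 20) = (c + 1)/(c + 5)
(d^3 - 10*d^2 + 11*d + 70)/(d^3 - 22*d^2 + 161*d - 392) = (d^2 - 3*d - 10)/(d^2 - 15*d + 56)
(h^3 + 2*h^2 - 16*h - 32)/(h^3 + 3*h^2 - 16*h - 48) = (h + 2)/(h + 3)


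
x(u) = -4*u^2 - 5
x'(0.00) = 0.00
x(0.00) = -5.00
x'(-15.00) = 120.00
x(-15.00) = -905.00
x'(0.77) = -6.16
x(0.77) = -7.37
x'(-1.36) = 10.88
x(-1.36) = -12.40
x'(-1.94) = 15.52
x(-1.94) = -20.05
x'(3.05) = -24.40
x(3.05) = -42.21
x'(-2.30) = 18.40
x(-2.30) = -26.16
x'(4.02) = -32.16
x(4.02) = -69.64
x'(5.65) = -45.20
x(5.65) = -132.69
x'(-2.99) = 23.92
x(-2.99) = -40.76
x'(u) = -8*u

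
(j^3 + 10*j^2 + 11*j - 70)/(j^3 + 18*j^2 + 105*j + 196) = (j^2 + 3*j - 10)/(j^2 + 11*j + 28)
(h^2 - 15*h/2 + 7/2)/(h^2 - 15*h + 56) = (h - 1/2)/(h - 8)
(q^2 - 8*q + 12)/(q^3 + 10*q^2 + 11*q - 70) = (q - 6)/(q^2 + 12*q + 35)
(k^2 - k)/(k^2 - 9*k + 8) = k/(k - 8)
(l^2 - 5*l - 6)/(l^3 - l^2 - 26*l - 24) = 1/(l + 4)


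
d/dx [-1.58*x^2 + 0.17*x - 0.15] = 0.17 - 3.16*x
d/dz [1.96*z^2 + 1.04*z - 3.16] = 3.92*z + 1.04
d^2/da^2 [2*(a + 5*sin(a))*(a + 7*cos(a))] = -10*a*sin(a) - 14*a*cos(a) - 28*sin(a) - 140*sin(2*a) + 20*cos(a) + 4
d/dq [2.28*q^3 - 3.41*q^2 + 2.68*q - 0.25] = 6.84*q^2 - 6.82*q + 2.68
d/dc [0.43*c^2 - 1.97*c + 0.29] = 0.86*c - 1.97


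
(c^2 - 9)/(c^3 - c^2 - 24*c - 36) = (c - 3)/(c^2 - 4*c - 12)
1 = 1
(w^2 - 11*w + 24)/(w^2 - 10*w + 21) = (w - 8)/(w - 7)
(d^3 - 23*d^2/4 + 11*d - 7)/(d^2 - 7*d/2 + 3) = (4*d^2 - 15*d + 14)/(2*(2*d - 3))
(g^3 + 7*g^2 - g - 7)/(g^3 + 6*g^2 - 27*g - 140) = (g^2 - 1)/(g^2 - g - 20)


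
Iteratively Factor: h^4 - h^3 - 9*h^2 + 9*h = (h)*(h^3 - h^2 - 9*h + 9) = h*(h + 3)*(h^2 - 4*h + 3) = h*(h - 1)*(h + 3)*(h - 3)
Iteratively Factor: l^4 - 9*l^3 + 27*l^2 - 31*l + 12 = (l - 4)*(l^3 - 5*l^2 + 7*l - 3) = (l - 4)*(l - 1)*(l^2 - 4*l + 3) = (l - 4)*(l - 1)^2*(l - 3)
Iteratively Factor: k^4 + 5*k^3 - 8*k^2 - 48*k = (k + 4)*(k^3 + k^2 - 12*k) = (k - 3)*(k + 4)*(k^2 + 4*k) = k*(k - 3)*(k + 4)*(k + 4)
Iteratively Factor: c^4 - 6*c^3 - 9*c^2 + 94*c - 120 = (c - 2)*(c^3 - 4*c^2 - 17*c + 60) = (c - 5)*(c - 2)*(c^2 + c - 12) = (c - 5)*(c - 2)*(c + 4)*(c - 3)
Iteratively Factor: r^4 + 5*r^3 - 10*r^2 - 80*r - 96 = (r + 4)*(r^3 + r^2 - 14*r - 24) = (r + 3)*(r + 4)*(r^2 - 2*r - 8) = (r + 2)*(r + 3)*(r + 4)*(r - 4)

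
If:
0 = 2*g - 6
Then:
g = 3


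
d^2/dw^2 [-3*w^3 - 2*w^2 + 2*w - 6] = -18*w - 4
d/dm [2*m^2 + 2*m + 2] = 4*m + 2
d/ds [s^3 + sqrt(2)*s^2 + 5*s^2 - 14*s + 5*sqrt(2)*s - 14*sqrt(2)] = 3*s^2 + 2*sqrt(2)*s + 10*s - 14 + 5*sqrt(2)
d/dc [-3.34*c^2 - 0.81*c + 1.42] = -6.68*c - 0.81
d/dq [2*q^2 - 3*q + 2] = 4*q - 3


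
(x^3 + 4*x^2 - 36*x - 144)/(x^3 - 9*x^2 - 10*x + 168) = (x + 6)/(x - 7)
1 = 1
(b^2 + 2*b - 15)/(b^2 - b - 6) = (b + 5)/(b + 2)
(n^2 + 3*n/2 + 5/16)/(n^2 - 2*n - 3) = (16*n^2 + 24*n + 5)/(16*(n^2 - 2*n - 3))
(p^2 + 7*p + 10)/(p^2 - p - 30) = (p + 2)/(p - 6)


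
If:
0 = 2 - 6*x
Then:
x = 1/3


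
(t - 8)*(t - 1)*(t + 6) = t^3 - 3*t^2 - 46*t + 48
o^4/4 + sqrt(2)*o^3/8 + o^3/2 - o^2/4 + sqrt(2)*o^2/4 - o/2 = o*(o/2 + 1)*(o/2 + sqrt(2)/2)*(o - sqrt(2)/2)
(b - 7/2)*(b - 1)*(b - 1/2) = b^3 - 5*b^2 + 23*b/4 - 7/4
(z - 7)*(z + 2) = z^2 - 5*z - 14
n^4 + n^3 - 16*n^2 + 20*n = n*(n - 2)^2*(n + 5)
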